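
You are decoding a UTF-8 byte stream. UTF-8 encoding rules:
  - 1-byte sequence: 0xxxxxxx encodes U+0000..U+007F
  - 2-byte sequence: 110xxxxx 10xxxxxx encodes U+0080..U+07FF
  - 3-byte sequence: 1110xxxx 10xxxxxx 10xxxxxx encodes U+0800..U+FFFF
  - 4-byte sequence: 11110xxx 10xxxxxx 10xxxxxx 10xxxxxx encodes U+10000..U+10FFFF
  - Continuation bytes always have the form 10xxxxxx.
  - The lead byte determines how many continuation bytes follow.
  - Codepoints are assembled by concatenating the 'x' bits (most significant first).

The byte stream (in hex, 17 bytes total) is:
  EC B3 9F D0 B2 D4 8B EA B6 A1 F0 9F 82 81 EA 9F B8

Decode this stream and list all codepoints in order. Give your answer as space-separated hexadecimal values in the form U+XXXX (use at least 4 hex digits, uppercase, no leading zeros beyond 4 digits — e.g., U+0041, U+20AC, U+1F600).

Byte[0]=EC: 3-byte lead, need 2 cont bytes. acc=0xC
Byte[1]=B3: continuation. acc=(acc<<6)|0x33=0x333
Byte[2]=9F: continuation. acc=(acc<<6)|0x1F=0xCCDF
Completed: cp=U+CCDF (starts at byte 0)
Byte[3]=D0: 2-byte lead, need 1 cont bytes. acc=0x10
Byte[4]=B2: continuation. acc=(acc<<6)|0x32=0x432
Completed: cp=U+0432 (starts at byte 3)
Byte[5]=D4: 2-byte lead, need 1 cont bytes. acc=0x14
Byte[6]=8B: continuation. acc=(acc<<6)|0x0B=0x50B
Completed: cp=U+050B (starts at byte 5)
Byte[7]=EA: 3-byte lead, need 2 cont bytes. acc=0xA
Byte[8]=B6: continuation. acc=(acc<<6)|0x36=0x2B6
Byte[9]=A1: continuation. acc=(acc<<6)|0x21=0xADA1
Completed: cp=U+ADA1 (starts at byte 7)
Byte[10]=F0: 4-byte lead, need 3 cont bytes. acc=0x0
Byte[11]=9F: continuation. acc=(acc<<6)|0x1F=0x1F
Byte[12]=82: continuation. acc=(acc<<6)|0x02=0x7C2
Byte[13]=81: continuation. acc=(acc<<6)|0x01=0x1F081
Completed: cp=U+1F081 (starts at byte 10)
Byte[14]=EA: 3-byte lead, need 2 cont bytes. acc=0xA
Byte[15]=9F: continuation. acc=(acc<<6)|0x1F=0x29F
Byte[16]=B8: continuation. acc=(acc<<6)|0x38=0xA7F8
Completed: cp=U+A7F8 (starts at byte 14)

Answer: U+CCDF U+0432 U+050B U+ADA1 U+1F081 U+A7F8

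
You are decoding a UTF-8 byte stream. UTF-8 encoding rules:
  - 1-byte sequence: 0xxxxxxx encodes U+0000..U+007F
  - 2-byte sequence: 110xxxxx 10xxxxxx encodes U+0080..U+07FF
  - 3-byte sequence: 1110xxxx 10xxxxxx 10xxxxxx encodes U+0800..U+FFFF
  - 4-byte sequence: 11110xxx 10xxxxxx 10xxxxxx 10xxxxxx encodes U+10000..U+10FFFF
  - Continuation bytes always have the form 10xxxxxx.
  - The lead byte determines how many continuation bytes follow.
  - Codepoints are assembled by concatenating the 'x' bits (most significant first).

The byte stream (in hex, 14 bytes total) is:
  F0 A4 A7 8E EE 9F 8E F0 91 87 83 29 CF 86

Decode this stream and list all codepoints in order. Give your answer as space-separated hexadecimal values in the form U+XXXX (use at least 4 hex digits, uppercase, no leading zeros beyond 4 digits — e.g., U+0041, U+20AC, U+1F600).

Byte[0]=F0: 4-byte lead, need 3 cont bytes. acc=0x0
Byte[1]=A4: continuation. acc=(acc<<6)|0x24=0x24
Byte[2]=A7: continuation. acc=(acc<<6)|0x27=0x927
Byte[3]=8E: continuation. acc=(acc<<6)|0x0E=0x249CE
Completed: cp=U+249CE (starts at byte 0)
Byte[4]=EE: 3-byte lead, need 2 cont bytes. acc=0xE
Byte[5]=9F: continuation. acc=(acc<<6)|0x1F=0x39F
Byte[6]=8E: continuation. acc=(acc<<6)|0x0E=0xE7CE
Completed: cp=U+E7CE (starts at byte 4)
Byte[7]=F0: 4-byte lead, need 3 cont bytes. acc=0x0
Byte[8]=91: continuation. acc=(acc<<6)|0x11=0x11
Byte[9]=87: continuation. acc=(acc<<6)|0x07=0x447
Byte[10]=83: continuation. acc=(acc<<6)|0x03=0x111C3
Completed: cp=U+111C3 (starts at byte 7)
Byte[11]=29: 1-byte ASCII. cp=U+0029
Byte[12]=CF: 2-byte lead, need 1 cont bytes. acc=0xF
Byte[13]=86: continuation. acc=(acc<<6)|0x06=0x3C6
Completed: cp=U+03C6 (starts at byte 12)

Answer: U+249CE U+E7CE U+111C3 U+0029 U+03C6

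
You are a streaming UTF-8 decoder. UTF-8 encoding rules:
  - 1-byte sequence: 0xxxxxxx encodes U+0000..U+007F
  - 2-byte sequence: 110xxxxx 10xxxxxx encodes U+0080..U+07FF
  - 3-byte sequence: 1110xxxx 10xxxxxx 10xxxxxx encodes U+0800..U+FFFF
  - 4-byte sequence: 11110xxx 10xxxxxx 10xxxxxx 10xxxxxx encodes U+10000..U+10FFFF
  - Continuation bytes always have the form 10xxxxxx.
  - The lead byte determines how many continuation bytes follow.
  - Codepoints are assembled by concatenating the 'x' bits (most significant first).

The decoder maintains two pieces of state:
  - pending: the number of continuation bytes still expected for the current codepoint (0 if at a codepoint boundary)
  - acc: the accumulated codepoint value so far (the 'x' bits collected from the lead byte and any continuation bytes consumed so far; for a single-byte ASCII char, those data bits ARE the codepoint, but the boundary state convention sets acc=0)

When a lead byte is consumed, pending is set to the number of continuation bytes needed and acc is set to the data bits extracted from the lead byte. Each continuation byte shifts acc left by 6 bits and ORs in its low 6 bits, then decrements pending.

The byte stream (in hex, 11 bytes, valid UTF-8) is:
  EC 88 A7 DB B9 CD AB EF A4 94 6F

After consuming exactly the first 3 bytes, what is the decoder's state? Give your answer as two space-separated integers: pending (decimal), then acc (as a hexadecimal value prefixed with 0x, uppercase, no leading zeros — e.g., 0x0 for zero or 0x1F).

Byte[0]=EC: 3-byte lead. pending=2, acc=0xC
Byte[1]=88: continuation. acc=(acc<<6)|0x08=0x308, pending=1
Byte[2]=A7: continuation. acc=(acc<<6)|0x27=0xC227, pending=0

Answer: 0 0xC227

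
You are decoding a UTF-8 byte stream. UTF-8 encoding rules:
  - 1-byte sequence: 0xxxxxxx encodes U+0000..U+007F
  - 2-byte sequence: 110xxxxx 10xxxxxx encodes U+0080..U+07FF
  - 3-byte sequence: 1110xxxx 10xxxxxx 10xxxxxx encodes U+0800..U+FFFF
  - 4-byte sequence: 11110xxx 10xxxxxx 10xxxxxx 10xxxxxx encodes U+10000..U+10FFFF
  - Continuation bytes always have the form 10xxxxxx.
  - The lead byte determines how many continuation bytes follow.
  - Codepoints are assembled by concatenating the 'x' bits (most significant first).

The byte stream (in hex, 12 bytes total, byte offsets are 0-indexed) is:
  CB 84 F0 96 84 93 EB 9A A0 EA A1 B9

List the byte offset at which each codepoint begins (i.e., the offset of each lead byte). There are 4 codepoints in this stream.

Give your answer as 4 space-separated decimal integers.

Byte[0]=CB: 2-byte lead, need 1 cont bytes. acc=0xB
Byte[1]=84: continuation. acc=(acc<<6)|0x04=0x2C4
Completed: cp=U+02C4 (starts at byte 0)
Byte[2]=F0: 4-byte lead, need 3 cont bytes. acc=0x0
Byte[3]=96: continuation. acc=(acc<<6)|0x16=0x16
Byte[4]=84: continuation. acc=(acc<<6)|0x04=0x584
Byte[5]=93: continuation. acc=(acc<<6)|0x13=0x16113
Completed: cp=U+16113 (starts at byte 2)
Byte[6]=EB: 3-byte lead, need 2 cont bytes. acc=0xB
Byte[7]=9A: continuation. acc=(acc<<6)|0x1A=0x2DA
Byte[8]=A0: continuation. acc=(acc<<6)|0x20=0xB6A0
Completed: cp=U+B6A0 (starts at byte 6)
Byte[9]=EA: 3-byte lead, need 2 cont bytes. acc=0xA
Byte[10]=A1: continuation. acc=(acc<<6)|0x21=0x2A1
Byte[11]=B9: continuation. acc=(acc<<6)|0x39=0xA879
Completed: cp=U+A879 (starts at byte 9)

Answer: 0 2 6 9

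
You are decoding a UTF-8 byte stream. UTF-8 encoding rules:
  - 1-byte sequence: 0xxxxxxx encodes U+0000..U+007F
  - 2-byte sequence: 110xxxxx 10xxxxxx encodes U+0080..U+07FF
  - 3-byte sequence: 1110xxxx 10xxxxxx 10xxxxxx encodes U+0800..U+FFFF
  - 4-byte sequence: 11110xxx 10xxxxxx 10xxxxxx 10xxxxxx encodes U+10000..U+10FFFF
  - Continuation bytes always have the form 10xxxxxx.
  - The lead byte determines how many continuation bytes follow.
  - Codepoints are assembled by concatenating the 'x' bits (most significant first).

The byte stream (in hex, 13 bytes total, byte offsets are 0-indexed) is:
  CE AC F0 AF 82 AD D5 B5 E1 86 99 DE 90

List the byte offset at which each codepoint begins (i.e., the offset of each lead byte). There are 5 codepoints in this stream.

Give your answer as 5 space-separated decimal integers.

Byte[0]=CE: 2-byte lead, need 1 cont bytes. acc=0xE
Byte[1]=AC: continuation. acc=(acc<<6)|0x2C=0x3AC
Completed: cp=U+03AC (starts at byte 0)
Byte[2]=F0: 4-byte lead, need 3 cont bytes. acc=0x0
Byte[3]=AF: continuation. acc=(acc<<6)|0x2F=0x2F
Byte[4]=82: continuation. acc=(acc<<6)|0x02=0xBC2
Byte[5]=AD: continuation. acc=(acc<<6)|0x2D=0x2F0AD
Completed: cp=U+2F0AD (starts at byte 2)
Byte[6]=D5: 2-byte lead, need 1 cont bytes. acc=0x15
Byte[7]=B5: continuation. acc=(acc<<6)|0x35=0x575
Completed: cp=U+0575 (starts at byte 6)
Byte[8]=E1: 3-byte lead, need 2 cont bytes. acc=0x1
Byte[9]=86: continuation. acc=(acc<<6)|0x06=0x46
Byte[10]=99: continuation. acc=(acc<<6)|0x19=0x1199
Completed: cp=U+1199 (starts at byte 8)
Byte[11]=DE: 2-byte lead, need 1 cont bytes. acc=0x1E
Byte[12]=90: continuation. acc=(acc<<6)|0x10=0x790
Completed: cp=U+0790 (starts at byte 11)

Answer: 0 2 6 8 11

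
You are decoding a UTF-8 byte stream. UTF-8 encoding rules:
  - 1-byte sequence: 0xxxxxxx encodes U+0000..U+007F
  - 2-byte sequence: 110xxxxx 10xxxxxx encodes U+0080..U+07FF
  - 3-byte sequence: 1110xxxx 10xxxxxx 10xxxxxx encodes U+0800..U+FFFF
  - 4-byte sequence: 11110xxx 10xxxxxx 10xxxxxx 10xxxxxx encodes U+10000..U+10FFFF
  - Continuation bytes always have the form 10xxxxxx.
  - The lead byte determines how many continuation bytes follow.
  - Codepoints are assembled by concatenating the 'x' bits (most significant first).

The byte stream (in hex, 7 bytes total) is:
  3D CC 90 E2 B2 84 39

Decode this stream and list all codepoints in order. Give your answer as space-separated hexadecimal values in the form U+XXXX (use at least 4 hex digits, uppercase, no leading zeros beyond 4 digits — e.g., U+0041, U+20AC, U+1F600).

Byte[0]=3D: 1-byte ASCII. cp=U+003D
Byte[1]=CC: 2-byte lead, need 1 cont bytes. acc=0xC
Byte[2]=90: continuation. acc=(acc<<6)|0x10=0x310
Completed: cp=U+0310 (starts at byte 1)
Byte[3]=E2: 3-byte lead, need 2 cont bytes. acc=0x2
Byte[4]=B2: continuation. acc=(acc<<6)|0x32=0xB2
Byte[5]=84: continuation. acc=(acc<<6)|0x04=0x2C84
Completed: cp=U+2C84 (starts at byte 3)
Byte[6]=39: 1-byte ASCII. cp=U+0039

Answer: U+003D U+0310 U+2C84 U+0039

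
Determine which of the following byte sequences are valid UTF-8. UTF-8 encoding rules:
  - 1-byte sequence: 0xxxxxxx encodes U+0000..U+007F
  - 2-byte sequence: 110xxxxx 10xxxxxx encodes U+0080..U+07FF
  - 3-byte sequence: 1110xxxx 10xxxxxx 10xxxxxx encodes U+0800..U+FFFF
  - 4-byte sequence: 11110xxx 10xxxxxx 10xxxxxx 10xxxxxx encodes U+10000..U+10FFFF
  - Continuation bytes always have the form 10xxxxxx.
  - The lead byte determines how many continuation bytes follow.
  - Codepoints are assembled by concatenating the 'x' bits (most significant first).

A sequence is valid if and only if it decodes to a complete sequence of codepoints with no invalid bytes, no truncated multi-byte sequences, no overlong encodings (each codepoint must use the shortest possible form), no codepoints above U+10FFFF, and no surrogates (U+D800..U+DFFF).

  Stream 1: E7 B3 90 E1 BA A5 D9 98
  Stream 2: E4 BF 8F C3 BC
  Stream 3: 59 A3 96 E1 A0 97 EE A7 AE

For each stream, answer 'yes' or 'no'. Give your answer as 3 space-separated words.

Answer: yes yes no

Derivation:
Stream 1: decodes cleanly. VALID
Stream 2: decodes cleanly. VALID
Stream 3: error at byte offset 1. INVALID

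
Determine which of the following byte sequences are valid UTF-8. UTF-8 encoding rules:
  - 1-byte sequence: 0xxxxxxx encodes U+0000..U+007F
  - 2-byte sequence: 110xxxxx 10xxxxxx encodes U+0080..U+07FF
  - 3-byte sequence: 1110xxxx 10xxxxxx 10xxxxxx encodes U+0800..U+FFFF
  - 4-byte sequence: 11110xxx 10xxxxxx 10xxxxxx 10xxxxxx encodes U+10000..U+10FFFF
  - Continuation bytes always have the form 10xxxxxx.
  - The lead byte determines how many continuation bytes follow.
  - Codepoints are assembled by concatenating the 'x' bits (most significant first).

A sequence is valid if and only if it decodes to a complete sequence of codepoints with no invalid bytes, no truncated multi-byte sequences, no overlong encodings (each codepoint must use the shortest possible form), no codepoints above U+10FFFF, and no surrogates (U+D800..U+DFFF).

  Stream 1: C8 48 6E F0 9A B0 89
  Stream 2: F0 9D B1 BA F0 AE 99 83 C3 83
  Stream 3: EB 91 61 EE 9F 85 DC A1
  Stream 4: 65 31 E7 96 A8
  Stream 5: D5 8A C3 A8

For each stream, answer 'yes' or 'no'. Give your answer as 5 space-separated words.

Stream 1: error at byte offset 1. INVALID
Stream 2: decodes cleanly. VALID
Stream 3: error at byte offset 2. INVALID
Stream 4: decodes cleanly. VALID
Stream 5: decodes cleanly. VALID

Answer: no yes no yes yes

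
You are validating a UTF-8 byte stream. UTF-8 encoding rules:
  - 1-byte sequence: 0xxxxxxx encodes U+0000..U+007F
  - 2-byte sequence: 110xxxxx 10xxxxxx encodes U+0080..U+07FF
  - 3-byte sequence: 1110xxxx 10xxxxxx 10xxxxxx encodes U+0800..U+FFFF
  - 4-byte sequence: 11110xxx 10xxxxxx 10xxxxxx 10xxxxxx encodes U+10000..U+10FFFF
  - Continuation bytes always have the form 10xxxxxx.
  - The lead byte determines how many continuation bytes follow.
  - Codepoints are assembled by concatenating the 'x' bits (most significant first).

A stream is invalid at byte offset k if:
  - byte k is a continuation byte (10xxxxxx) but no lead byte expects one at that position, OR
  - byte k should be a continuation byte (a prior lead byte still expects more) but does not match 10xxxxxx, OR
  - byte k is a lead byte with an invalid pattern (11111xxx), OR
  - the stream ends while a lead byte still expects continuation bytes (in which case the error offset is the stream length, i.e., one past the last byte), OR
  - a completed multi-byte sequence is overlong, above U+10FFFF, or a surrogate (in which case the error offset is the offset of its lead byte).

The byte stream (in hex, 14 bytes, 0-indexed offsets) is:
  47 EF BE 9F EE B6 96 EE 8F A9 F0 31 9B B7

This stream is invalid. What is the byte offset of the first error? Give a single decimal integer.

Answer: 11

Derivation:
Byte[0]=47: 1-byte ASCII. cp=U+0047
Byte[1]=EF: 3-byte lead, need 2 cont bytes. acc=0xF
Byte[2]=BE: continuation. acc=(acc<<6)|0x3E=0x3FE
Byte[3]=9F: continuation. acc=(acc<<6)|0x1F=0xFF9F
Completed: cp=U+FF9F (starts at byte 1)
Byte[4]=EE: 3-byte lead, need 2 cont bytes. acc=0xE
Byte[5]=B6: continuation. acc=(acc<<6)|0x36=0x3B6
Byte[6]=96: continuation. acc=(acc<<6)|0x16=0xED96
Completed: cp=U+ED96 (starts at byte 4)
Byte[7]=EE: 3-byte lead, need 2 cont bytes. acc=0xE
Byte[8]=8F: continuation. acc=(acc<<6)|0x0F=0x38F
Byte[9]=A9: continuation. acc=(acc<<6)|0x29=0xE3E9
Completed: cp=U+E3E9 (starts at byte 7)
Byte[10]=F0: 4-byte lead, need 3 cont bytes. acc=0x0
Byte[11]=31: expected 10xxxxxx continuation. INVALID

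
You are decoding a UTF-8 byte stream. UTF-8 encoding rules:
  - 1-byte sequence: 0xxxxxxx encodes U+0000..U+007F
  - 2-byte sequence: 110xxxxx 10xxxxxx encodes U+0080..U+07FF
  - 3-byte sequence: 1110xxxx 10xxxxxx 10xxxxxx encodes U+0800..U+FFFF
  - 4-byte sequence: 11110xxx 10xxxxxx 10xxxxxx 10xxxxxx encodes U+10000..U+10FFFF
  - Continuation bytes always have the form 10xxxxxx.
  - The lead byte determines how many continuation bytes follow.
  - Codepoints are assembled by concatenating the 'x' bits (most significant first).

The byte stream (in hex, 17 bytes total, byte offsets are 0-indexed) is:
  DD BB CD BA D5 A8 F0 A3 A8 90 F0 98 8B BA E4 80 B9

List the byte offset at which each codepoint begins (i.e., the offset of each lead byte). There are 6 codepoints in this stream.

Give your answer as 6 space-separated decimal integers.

Answer: 0 2 4 6 10 14

Derivation:
Byte[0]=DD: 2-byte lead, need 1 cont bytes. acc=0x1D
Byte[1]=BB: continuation. acc=(acc<<6)|0x3B=0x77B
Completed: cp=U+077B (starts at byte 0)
Byte[2]=CD: 2-byte lead, need 1 cont bytes. acc=0xD
Byte[3]=BA: continuation. acc=(acc<<6)|0x3A=0x37A
Completed: cp=U+037A (starts at byte 2)
Byte[4]=D5: 2-byte lead, need 1 cont bytes. acc=0x15
Byte[5]=A8: continuation. acc=(acc<<6)|0x28=0x568
Completed: cp=U+0568 (starts at byte 4)
Byte[6]=F0: 4-byte lead, need 3 cont bytes. acc=0x0
Byte[7]=A3: continuation. acc=(acc<<6)|0x23=0x23
Byte[8]=A8: continuation. acc=(acc<<6)|0x28=0x8E8
Byte[9]=90: continuation. acc=(acc<<6)|0x10=0x23A10
Completed: cp=U+23A10 (starts at byte 6)
Byte[10]=F0: 4-byte lead, need 3 cont bytes. acc=0x0
Byte[11]=98: continuation. acc=(acc<<6)|0x18=0x18
Byte[12]=8B: continuation. acc=(acc<<6)|0x0B=0x60B
Byte[13]=BA: continuation. acc=(acc<<6)|0x3A=0x182FA
Completed: cp=U+182FA (starts at byte 10)
Byte[14]=E4: 3-byte lead, need 2 cont bytes. acc=0x4
Byte[15]=80: continuation. acc=(acc<<6)|0x00=0x100
Byte[16]=B9: continuation. acc=(acc<<6)|0x39=0x4039
Completed: cp=U+4039 (starts at byte 14)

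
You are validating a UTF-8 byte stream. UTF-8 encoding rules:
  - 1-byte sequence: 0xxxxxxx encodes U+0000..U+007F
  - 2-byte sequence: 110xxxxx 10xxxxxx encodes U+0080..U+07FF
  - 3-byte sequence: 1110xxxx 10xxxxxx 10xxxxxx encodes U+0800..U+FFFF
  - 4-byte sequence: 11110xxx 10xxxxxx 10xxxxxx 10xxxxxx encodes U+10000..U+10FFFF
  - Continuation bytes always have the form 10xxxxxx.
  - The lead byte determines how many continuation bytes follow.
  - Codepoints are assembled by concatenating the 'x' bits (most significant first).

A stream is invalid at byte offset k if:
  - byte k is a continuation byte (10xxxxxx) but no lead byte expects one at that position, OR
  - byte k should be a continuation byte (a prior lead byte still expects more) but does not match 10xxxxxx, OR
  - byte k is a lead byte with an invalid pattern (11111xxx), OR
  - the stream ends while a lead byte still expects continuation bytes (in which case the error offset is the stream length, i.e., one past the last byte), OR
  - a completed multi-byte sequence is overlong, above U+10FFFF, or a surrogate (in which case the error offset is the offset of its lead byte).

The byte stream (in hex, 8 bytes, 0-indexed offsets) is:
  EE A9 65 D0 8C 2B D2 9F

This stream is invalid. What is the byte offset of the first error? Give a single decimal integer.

Answer: 2

Derivation:
Byte[0]=EE: 3-byte lead, need 2 cont bytes. acc=0xE
Byte[1]=A9: continuation. acc=(acc<<6)|0x29=0x3A9
Byte[2]=65: expected 10xxxxxx continuation. INVALID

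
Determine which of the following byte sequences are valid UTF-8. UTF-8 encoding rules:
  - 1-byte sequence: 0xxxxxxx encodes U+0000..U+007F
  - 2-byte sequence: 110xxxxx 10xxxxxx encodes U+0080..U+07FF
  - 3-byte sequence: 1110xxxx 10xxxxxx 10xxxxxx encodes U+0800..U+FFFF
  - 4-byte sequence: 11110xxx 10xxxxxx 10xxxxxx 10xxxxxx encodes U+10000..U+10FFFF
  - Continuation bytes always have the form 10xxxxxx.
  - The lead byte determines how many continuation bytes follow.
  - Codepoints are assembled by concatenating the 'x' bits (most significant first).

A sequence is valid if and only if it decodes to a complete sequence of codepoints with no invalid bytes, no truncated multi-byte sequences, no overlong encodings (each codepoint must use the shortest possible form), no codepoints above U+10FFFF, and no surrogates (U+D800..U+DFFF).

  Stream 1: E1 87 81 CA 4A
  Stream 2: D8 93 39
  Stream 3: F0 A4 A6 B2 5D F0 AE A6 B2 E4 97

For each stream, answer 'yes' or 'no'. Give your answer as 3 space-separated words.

Stream 1: error at byte offset 4. INVALID
Stream 2: decodes cleanly. VALID
Stream 3: error at byte offset 11. INVALID

Answer: no yes no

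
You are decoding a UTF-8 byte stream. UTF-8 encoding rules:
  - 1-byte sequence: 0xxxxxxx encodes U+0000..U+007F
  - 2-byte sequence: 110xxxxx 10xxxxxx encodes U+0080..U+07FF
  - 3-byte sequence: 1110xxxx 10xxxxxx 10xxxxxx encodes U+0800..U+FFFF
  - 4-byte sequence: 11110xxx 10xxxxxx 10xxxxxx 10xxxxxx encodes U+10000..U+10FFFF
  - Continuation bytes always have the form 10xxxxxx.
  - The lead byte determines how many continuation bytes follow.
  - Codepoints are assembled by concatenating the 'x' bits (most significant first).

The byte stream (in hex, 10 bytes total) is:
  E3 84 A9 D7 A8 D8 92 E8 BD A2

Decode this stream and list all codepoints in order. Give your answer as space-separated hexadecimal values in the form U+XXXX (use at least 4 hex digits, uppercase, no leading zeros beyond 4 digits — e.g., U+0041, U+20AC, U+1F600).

Answer: U+3129 U+05E8 U+0612 U+8F62

Derivation:
Byte[0]=E3: 3-byte lead, need 2 cont bytes. acc=0x3
Byte[1]=84: continuation. acc=(acc<<6)|0x04=0xC4
Byte[2]=A9: continuation. acc=(acc<<6)|0x29=0x3129
Completed: cp=U+3129 (starts at byte 0)
Byte[3]=D7: 2-byte lead, need 1 cont bytes. acc=0x17
Byte[4]=A8: continuation. acc=(acc<<6)|0x28=0x5E8
Completed: cp=U+05E8 (starts at byte 3)
Byte[5]=D8: 2-byte lead, need 1 cont bytes. acc=0x18
Byte[6]=92: continuation. acc=(acc<<6)|0x12=0x612
Completed: cp=U+0612 (starts at byte 5)
Byte[7]=E8: 3-byte lead, need 2 cont bytes. acc=0x8
Byte[8]=BD: continuation. acc=(acc<<6)|0x3D=0x23D
Byte[9]=A2: continuation. acc=(acc<<6)|0x22=0x8F62
Completed: cp=U+8F62 (starts at byte 7)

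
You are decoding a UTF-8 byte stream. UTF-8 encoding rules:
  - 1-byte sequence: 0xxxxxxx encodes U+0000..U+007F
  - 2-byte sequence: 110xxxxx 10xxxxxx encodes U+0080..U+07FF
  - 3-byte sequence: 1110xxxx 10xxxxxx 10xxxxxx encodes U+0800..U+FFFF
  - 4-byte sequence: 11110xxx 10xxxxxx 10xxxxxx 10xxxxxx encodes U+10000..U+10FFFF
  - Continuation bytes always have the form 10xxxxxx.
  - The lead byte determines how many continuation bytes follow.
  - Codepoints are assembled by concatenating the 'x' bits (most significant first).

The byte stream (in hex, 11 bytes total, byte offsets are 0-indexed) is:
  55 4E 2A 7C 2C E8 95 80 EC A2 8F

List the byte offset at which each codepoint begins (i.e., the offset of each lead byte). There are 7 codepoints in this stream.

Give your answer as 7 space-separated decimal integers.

Byte[0]=55: 1-byte ASCII. cp=U+0055
Byte[1]=4E: 1-byte ASCII. cp=U+004E
Byte[2]=2A: 1-byte ASCII. cp=U+002A
Byte[3]=7C: 1-byte ASCII. cp=U+007C
Byte[4]=2C: 1-byte ASCII. cp=U+002C
Byte[5]=E8: 3-byte lead, need 2 cont bytes. acc=0x8
Byte[6]=95: continuation. acc=(acc<<6)|0x15=0x215
Byte[7]=80: continuation. acc=(acc<<6)|0x00=0x8540
Completed: cp=U+8540 (starts at byte 5)
Byte[8]=EC: 3-byte lead, need 2 cont bytes. acc=0xC
Byte[9]=A2: continuation. acc=(acc<<6)|0x22=0x322
Byte[10]=8F: continuation. acc=(acc<<6)|0x0F=0xC88F
Completed: cp=U+C88F (starts at byte 8)

Answer: 0 1 2 3 4 5 8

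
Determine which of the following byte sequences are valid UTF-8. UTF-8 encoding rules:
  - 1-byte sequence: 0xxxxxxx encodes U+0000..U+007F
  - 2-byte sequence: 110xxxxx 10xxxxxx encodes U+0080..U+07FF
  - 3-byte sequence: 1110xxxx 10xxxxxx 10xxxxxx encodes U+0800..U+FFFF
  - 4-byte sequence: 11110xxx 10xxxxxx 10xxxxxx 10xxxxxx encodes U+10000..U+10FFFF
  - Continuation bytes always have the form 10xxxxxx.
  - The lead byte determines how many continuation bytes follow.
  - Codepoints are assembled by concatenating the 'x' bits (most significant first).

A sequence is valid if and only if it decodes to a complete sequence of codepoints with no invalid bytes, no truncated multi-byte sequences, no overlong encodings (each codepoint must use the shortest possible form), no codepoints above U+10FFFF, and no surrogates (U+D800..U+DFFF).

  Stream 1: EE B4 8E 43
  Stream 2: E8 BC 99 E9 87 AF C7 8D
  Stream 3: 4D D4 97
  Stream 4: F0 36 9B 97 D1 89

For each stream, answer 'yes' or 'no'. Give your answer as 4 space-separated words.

Stream 1: decodes cleanly. VALID
Stream 2: decodes cleanly. VALID
Stream 3: decodes cleanly. VALID
Stream 4: error at byte offset 1. INVALID

Answer: yes yes yes no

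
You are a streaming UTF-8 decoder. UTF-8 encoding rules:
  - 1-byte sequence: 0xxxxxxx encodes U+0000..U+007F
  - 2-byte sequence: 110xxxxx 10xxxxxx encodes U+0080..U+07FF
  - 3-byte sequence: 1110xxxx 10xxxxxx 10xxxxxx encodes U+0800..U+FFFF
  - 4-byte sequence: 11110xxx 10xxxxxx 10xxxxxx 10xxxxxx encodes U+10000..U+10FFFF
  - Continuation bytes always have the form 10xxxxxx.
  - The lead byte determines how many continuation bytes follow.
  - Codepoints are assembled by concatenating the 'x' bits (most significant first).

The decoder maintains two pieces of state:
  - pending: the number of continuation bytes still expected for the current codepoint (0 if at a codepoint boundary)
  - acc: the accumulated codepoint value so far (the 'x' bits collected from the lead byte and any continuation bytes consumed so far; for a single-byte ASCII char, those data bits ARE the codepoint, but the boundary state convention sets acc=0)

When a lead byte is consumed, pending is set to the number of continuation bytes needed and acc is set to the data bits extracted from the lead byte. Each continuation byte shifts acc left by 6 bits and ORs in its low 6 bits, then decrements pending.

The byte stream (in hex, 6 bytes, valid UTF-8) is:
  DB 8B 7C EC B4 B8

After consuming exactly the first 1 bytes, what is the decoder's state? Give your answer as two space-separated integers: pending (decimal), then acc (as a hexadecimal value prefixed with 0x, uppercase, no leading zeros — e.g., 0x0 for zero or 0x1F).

Answer: 1 0x1B

Derivation:
Byte[0]=DB: 2-byte lead. pending=1, acc=0x1B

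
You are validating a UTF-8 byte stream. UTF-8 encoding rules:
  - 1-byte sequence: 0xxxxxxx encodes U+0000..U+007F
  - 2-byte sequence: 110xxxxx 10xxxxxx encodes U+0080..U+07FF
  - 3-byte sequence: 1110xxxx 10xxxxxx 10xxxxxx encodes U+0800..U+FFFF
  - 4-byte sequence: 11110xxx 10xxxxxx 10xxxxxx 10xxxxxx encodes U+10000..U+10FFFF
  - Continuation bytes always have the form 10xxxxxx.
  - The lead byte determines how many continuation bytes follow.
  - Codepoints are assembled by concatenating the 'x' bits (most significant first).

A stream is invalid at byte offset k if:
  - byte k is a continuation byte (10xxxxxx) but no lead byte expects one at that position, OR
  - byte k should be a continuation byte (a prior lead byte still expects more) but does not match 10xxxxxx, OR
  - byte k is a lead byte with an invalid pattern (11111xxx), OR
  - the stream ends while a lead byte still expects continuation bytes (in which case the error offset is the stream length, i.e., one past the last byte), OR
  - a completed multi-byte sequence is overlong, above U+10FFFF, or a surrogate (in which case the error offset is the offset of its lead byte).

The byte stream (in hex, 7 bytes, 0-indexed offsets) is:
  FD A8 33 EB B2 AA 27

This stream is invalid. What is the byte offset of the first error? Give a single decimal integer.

Byte[0]=FD: INVALID lead byte (not 0xxx/110x/1110/11110)

Answer: 0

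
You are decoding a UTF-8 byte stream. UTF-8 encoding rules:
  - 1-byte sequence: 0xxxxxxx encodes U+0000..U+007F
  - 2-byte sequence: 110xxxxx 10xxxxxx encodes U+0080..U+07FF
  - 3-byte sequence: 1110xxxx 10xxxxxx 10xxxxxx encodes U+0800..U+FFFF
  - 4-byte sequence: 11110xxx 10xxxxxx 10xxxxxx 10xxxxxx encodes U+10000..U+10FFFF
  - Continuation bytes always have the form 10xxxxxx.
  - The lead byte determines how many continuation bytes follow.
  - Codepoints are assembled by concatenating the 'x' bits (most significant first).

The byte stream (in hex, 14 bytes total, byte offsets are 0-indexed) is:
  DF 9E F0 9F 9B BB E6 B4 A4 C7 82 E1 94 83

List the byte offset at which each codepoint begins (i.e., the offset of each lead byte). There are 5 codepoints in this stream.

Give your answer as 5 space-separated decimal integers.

Byte[0]=DF: 2-byte lead, need 1 cont bytes. acc=0x1F
Byte[1]=9E: continuation. acc=(acc<<6)|0x1E=0x7DE
Completed: cp=U+07DE (starts at byte 0)
Byte[2]=F0: 4-byte lead, need 3 cont bytes. acc=0x0
Byte[3]=9F: continuation. acc=(acc<<6)|0x1F=0x1F
Byte[4]=9B: continuation. acc=(acc<<6)|0x1B=0x7DB
Byte[5]=BB: continuation. acc=(acc<<6)|0x3B=0x1F6FB
Completed: cp=U+1F6FB (starts at byte 2)
Byte[6]=E6: 3-byte lead, need 2 cont bytes. acc=0x6
Byte[7]=B4: continuation. acc=(acc<<6)|0x34=0x1B4
Byte[8]=A4: continuation. acc=(acc<<6)|0x24=0x6D24
Completed: cp=U+6D24 (starts at byte 6)
Byte[9]=C7: 2-byte lead, need 1 cont bytes. acc=0x7
Byte[10]=82: continuation. acc=(acc<<6)|0x02=0x1C2
Completed: cp=U+01C2 (starts at byte 9)
Byte[11]=E1: 3-byte lead, need 2 cont bytes. acc=0x1
Byte[12]=94: continuation. acc=(acc<<6)|0x14=0x54
Byte[13]=83: continuation. acc=(acc<<6)|0x03=0x1503
Completed: cp=U+1503 (starts at byte 11)

Answer: 0 2 6 9 11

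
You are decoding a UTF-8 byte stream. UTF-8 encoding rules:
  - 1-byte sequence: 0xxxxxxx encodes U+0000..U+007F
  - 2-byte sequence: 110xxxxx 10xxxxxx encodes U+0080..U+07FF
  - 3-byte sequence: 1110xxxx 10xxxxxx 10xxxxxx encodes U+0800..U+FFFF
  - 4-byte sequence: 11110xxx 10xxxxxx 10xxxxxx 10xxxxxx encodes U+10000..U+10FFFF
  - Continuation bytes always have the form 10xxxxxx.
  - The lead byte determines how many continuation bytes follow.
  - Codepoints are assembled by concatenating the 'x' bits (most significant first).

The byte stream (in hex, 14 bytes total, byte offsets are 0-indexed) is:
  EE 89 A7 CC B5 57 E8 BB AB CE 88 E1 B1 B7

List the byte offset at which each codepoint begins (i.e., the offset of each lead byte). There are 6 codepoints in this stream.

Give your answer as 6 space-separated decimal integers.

Answer: 0 3 5 6 9 11

Derivation:
Byte[0]=EE: 3-byte lead, need 2 cont bytes. acc=0xE
Byte[1]=89: continuation. acc=(acc<<6)|0x09=0x389
Byte[2]=A7: continuation. acc=(acc<<6)|0x27=0xE267
Completed: cp=U+E267 (starts at byte 0)
Byte[3]=CC: 2-byte lead, need 1 cont bytes. acc=0xC
Byte[4]=B5: continuation. acc=(acc<<6)|0x35=0x335
Completed: cp=U+0335 (starts at byte 3)
Byte[5]=57: 1-byte ASCII. cp=U+0057
Byte[6]=E8: 3-byte lead, need 2 cont bytes. acc=0x8
Byte[7]=BB: continuation. acc=(acc<<6)|0x3B=0x23B
Byte[8]=AB: continuation. acc=(acc<<6)|0x2B=0x8EEB
Completed: cp=U+8EEB (starts at byte 6)
Byte[9]=CE: 2-byte lead, need 1 cont bytes. acc=0xE
Byte[10]=88: continuation. acc=(acc<<6)|0x08=0x388
Completed: cp=U+0388 (starts at byte 9)
Byte[11]=E1: 3-byte lead, need 2 cont bytes. acc=0x1
Byte[12]=B1: continuation. acc=(acc<<6)|0x31=0x71
Byte[13]=B7: continuation. acc=(acc<<6)|0x37=0x1C77
Completed: cp=U+1C77 (starts at byte 11)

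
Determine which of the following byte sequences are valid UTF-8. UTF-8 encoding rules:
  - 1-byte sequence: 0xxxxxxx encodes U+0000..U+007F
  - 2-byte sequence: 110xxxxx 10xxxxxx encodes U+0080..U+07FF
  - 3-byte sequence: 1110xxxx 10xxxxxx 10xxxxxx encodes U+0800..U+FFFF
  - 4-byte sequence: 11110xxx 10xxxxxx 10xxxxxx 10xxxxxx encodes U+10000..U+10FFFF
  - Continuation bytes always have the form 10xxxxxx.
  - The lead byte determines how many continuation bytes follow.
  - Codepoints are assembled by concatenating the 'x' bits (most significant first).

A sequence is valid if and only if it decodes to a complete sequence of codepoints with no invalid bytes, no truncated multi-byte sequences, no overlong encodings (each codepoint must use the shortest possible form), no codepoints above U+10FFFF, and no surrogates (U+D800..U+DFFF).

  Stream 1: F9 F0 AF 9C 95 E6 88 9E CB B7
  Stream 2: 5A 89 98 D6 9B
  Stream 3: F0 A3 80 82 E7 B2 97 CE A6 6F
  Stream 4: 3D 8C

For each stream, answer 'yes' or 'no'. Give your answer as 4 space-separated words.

Answer: no no yes no

Derivation:
Stream 1: error at byte offset 0. INVALID
Stream 2: error at byte offset 1. INVALID
Stream 3: decodes cleanly. VALID
Stream 4: error at byte offset 1. INVALID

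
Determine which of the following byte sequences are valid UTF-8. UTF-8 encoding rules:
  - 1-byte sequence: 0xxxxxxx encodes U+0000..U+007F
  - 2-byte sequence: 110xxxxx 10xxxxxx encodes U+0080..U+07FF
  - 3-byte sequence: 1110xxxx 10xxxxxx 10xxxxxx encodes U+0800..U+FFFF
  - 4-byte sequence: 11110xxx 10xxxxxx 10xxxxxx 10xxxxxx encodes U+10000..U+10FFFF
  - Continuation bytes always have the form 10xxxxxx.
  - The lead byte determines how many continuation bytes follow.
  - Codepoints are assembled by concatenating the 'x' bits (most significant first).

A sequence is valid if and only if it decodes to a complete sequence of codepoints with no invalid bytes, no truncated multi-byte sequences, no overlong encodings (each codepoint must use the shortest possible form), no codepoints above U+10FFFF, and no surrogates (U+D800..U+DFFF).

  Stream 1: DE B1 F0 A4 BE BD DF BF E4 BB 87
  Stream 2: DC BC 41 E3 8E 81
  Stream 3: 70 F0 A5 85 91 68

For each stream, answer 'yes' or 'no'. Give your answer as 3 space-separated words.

Stream 1: decodes cleanly. VALID
Stream 2: decodes cleanly. VALID
Stream 3: decodes cleanly. VALID

Answer: yes yes yes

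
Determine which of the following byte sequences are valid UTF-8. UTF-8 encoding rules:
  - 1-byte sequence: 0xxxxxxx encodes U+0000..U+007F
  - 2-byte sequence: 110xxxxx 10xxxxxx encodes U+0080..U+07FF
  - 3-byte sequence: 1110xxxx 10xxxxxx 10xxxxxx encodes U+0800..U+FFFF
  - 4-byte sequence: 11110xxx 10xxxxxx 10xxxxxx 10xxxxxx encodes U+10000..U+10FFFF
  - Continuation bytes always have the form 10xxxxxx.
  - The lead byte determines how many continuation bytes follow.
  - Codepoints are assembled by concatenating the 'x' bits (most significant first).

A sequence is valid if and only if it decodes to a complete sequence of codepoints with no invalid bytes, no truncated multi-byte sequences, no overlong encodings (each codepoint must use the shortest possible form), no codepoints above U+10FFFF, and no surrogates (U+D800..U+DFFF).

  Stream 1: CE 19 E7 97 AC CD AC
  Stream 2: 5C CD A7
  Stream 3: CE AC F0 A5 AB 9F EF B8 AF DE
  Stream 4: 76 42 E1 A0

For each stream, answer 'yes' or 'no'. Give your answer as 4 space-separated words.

Stream 1: error at byte offset 1. INVALID
Stream 2: decodes cleanly. VALID
Stream 3: error at byte offset 10. INVALID
Stream 4: error at byte offset 4. INVALID

Answer: no yes no no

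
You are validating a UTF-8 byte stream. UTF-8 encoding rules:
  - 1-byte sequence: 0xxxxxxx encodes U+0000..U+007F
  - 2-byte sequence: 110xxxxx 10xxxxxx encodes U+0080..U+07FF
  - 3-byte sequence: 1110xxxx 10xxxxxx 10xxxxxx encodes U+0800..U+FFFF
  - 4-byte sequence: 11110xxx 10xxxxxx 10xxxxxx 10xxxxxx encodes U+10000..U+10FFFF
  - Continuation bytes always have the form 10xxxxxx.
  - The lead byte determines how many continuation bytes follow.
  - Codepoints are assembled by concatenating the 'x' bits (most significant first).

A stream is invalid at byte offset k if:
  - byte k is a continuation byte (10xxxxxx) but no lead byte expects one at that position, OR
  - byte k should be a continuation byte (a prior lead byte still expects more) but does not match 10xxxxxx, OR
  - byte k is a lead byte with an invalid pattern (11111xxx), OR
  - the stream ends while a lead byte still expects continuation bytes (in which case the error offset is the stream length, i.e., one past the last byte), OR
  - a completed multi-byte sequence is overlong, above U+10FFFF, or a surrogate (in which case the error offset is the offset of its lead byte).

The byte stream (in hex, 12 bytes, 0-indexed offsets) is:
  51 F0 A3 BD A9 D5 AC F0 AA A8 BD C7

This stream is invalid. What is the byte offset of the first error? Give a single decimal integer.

Answer: 12

Derivation:
Byte[0]=51: 1-byte ASCII. cp=U+0051
Byte[1]=F0: 4-byte lead, need 3 cont bytes. acc=0x0
Byte[2]=A3: continuation. acc=(acc<<6)|0x23=0x23
Byte[3]=BD: continuation. acc=(acc<<6)|0x3D=0x8FD
Byte[4]=A9: continuation. acc=(acc<<6)|0x29=0x23F69
Completed: cp=U+23F69 (starts at byte 1)
Byte[5]=D5: 2-byte lead, need 1 cont bytes. acc=0x15
Byte[6]=AC: continuation. acc=(acc<<6)|0x2C=0x56C
Completed: cp=U+056C (starts at byte 5)
Byte[7]=F0: 4-byte lead, need 3 cont bytes. acc=0x0
Byte[8]=AA: continuation. acc=(acc<<6)|0x2A=0x2A
Byte[9]=A8: continuation. acc=(acc<<6)|0x28=0xAA8
Byte[10]=BD: continuation. acc=(acc<<6)|0x3D=0x2AA3D
Completed: cp=U+2AA3D (starts at byte 7)
Byte[11]=C7: 2-byte lead, need 1 cont bytes. acc=0x7
Byte[12]: stream ended, expected continuation. INVALID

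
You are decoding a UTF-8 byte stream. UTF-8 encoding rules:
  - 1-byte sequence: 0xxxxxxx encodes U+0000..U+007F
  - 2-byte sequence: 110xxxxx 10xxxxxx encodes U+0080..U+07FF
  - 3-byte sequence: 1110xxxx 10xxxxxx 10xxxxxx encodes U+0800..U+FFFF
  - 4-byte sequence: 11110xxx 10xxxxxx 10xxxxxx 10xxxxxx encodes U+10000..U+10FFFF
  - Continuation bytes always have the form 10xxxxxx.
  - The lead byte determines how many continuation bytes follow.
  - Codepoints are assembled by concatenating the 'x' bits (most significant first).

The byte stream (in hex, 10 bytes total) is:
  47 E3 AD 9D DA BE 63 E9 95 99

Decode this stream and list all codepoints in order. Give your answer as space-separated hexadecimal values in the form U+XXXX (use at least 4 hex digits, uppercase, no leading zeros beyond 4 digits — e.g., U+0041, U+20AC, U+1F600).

Answer: U+0047 U+3B5D U+06BE U+0063 U+9559

Derivation:
Byte[0]=47: 1-byte ASCII. cp=U+0047
Byte[1]=E3: 3-byte lead, need 2 cont bytes. acc=0x3
Byte[2]=AD: continuation. acc=(acc<<6)|0x2D=0xED
Byte[3]=9D: continuation. acc=(acc<<6)|0x1D=0x3B5D
Completed: cp=U+3B5D (starts at byte 1)
Byte[4]=DA: 2-byte lead, need 1 cont bytes. acc=0x1A
Byte[5]=BE: continuation. acc=(acc<<6)|0x3E=0x6BE
Completed: cp=U+06BE (starts at byte 4)
Byte[6]=63: 1-byte ASCII. cp=U+0063
Byte[7]=E9: 3-byte lead, need 2 cont bytes. acc=0x9
Byte[8]=95: continuation. acc=(acc<<6)|0x15=0x255
Byte[9]=99: continuation. acc=(acc<<6)|0x19=0x9559
Completed: cp=U+9559 (starts at byte 7)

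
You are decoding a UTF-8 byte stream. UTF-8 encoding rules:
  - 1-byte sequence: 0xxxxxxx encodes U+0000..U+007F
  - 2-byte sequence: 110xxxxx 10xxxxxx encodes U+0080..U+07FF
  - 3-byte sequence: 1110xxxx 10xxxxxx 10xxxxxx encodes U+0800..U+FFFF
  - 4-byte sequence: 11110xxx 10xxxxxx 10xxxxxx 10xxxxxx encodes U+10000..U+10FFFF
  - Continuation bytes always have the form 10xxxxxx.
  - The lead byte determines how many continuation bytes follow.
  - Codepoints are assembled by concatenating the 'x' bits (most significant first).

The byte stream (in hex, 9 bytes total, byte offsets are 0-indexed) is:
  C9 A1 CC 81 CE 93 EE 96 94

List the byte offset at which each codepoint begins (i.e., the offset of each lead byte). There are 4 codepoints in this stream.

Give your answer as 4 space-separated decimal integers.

Answer: 0 2 4 6

Derivation:
Byte[0]=C9: 2-byte lead, need 1 cont bytes. acc=0x9
Byte[1]=A1: continuation. acc=(acc<<6)|0x21=0x261
Completed: cp=U+0261 (starts at byte 0)
Byte[2]=CC: 2-byte lead, need 1 cont bytes. acc=0xC
Byte[3]=81: continuation. acc=(acc<<6)|0x01=0x301
Completed: cp=U+0301 (starts at byte 2)
Byte[4]=CE: 2-byte lead, need 1 cont bytes. acc=0xE
Byte[5]=93: continuation. acc=(acc<<6)|0x13=0x393
Completed: cp=U+0393 (starts at byte 4)
Byte[6]=EE: 3-byte lead, need 2 cont bytes. acc=0xE
Byte[7]=96: continuation. acc=(acc<<6)|0x16=0x396
Byte[8]=94: continuation. acc=(acc<<6)|0x14=0xE594
Completed: cp=U+E594 (starts at byte 6)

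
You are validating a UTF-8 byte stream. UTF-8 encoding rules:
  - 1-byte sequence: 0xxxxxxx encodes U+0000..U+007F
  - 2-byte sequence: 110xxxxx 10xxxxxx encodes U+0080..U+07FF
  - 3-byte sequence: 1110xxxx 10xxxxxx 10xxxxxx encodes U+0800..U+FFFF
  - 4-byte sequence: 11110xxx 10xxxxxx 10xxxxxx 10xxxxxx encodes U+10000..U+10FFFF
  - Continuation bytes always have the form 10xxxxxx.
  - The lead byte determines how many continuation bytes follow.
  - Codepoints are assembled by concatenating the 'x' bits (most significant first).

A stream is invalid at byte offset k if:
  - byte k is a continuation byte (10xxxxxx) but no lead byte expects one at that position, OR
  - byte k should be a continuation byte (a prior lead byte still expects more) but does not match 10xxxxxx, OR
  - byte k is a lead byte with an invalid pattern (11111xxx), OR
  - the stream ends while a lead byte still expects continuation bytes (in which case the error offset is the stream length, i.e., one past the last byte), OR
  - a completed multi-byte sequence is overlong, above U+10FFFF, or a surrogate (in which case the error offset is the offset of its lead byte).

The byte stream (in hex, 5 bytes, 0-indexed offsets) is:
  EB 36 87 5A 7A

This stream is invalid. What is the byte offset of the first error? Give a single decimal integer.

Answer: 1

Derivation:
Byte[0]=EB: 3-byte lead, need 2 cont bytes. acc=0xB
Byte[1]=36: expected 10xxxxxx continuation. INVALID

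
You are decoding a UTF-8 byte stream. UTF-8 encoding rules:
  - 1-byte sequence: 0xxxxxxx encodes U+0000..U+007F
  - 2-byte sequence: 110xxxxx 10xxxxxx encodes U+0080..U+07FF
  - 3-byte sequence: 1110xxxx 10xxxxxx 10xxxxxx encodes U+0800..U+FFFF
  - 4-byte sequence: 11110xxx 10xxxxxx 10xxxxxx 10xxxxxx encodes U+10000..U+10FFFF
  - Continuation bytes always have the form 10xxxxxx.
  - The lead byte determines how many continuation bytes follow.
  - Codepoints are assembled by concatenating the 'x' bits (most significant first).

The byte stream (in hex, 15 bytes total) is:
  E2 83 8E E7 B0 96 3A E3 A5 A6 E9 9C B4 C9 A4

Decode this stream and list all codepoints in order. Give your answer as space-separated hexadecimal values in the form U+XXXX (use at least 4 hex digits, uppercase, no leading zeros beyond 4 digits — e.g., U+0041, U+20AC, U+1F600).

Answer: U+20CE U+7C16 U+003A U+3966 U+9734 U+0264

Derivation:
Byte[0]=E2: 3-byte lead, need 2 cont bytes. acc=0x2
Byte[1]=83: continuation. acc=(acc<<6)|0x03=0x83
Byte[2]=8E: continuation. acc=(acc<<6)|0x0E=0x20CE
Completed: cp=U+20CE (starts at byte 0)
Byte[3]=E7: 3-byte lead, need 2 cont bytes. acc=0x7
Byte[4]=B0: continuation. acc=(acc<<6)|0x30=0x1F0
Byte[5]=96: continuation. acc=(acc<<6)|0x16=0x7C16
Completed: cp=U+7C16 (starts at byte 3)
Byte[6]=3A: 1-byte ASCII. cp=U+003A
Byte[7]=E3: 3-byte lead, need 2 cont bytes. acc=0x3
Byte[8]=A5: continuation. acc=(acc<<6)|0x25=0xE5
Byte[9]=A6: continuation. acc=(acc<<6)|0x26=0x3966
Completed: cp=U+3966 (starts at byte 7)
Byte[10]=E9: 3-byte lead, need 2 cont bytes. acc=0x9
Byte[11]=9C: continuation. acc=(acc<<6)|0x1C=0x25C
Byte[12]=B4: continuation. acc=(acc<<6)|0x34=0x9734
Completed: cp=U+9734 (starts at byte 10)
Byte[13]=C9: 2-byte lead, need 1 cont bytes. acc=0x9
Byte[14]=A4: continuation. acc=(acc<<6)|0x24=0x264
Completed: cp=U+0264 (starts at byte 13)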